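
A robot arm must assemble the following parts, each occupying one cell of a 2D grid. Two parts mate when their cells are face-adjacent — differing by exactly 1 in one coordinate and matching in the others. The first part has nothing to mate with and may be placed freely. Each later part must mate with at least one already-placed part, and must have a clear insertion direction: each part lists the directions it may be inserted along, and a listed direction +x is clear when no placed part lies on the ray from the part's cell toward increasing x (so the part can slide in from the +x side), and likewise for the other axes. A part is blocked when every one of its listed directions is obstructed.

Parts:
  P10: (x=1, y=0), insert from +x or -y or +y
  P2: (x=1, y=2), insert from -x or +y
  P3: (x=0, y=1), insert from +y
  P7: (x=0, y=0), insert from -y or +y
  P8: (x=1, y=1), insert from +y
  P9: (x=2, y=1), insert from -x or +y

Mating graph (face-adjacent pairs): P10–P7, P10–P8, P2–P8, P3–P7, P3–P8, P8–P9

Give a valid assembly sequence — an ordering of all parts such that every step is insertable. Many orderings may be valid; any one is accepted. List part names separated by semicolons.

P10; P8; P3; P9; P2; P7

1. P10@(1, 0) [+x clear] — {P10}
2. P8@(1, 1) [+y clear] — {P10, P8}
3. P3@(0, 1) [+y clear] — {P10, P3, P8}
4. P9@(2, 1) [+y clear] — {P10, P3, P8, P9}
5. P2@(1, 2) [-x clear] — {P10, P2, P3, P8, P9}
6. P7@(0, 0) [-y clear] — {P10, P2, P3, P7, P8, P9}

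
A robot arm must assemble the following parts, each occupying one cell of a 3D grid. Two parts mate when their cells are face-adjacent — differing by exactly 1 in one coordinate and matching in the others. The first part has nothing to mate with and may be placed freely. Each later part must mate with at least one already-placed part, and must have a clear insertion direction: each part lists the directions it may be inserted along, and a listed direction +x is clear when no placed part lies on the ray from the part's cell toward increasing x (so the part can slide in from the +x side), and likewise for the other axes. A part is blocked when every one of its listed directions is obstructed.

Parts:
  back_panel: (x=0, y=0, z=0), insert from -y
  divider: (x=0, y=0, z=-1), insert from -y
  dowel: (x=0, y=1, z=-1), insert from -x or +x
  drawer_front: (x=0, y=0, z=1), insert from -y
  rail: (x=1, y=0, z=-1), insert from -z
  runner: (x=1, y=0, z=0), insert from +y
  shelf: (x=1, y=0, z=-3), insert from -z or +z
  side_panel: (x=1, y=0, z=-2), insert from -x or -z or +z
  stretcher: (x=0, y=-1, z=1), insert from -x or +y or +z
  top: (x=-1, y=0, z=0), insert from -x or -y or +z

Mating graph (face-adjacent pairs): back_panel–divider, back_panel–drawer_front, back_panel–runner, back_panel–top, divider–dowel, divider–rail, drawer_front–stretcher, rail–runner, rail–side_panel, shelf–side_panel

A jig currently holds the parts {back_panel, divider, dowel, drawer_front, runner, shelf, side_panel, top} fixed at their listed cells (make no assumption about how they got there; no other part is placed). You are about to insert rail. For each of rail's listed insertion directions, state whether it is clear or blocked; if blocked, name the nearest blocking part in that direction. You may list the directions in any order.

-z: blocked by side_panel

-z: nearest on ray is side_panel@(1, 0, -2) ⇒ blocked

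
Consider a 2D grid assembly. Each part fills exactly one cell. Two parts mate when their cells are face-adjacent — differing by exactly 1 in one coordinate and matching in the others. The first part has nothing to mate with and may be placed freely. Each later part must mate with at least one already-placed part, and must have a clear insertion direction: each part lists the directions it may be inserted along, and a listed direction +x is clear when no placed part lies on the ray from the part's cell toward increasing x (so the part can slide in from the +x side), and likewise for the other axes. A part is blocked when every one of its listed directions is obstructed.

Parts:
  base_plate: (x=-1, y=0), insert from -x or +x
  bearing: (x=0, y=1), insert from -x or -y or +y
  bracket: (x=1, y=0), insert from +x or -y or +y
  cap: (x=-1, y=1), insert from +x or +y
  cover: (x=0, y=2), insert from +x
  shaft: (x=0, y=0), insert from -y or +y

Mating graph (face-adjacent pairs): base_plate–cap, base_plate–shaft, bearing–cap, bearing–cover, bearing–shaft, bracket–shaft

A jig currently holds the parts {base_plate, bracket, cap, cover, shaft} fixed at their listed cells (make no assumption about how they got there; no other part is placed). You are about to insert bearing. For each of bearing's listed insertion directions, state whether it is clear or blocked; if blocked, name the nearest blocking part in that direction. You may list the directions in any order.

-x: nearest on ray is cap@(-1, 1) ⇒ blocked
-y: nearest on ray is shaft@(0, 0) ⇒ blocked
+y: nearest on ray is cover@(0, 2) ⇒ blocked

+y: blocked by cover; -x: blocked by cap; -y: blocked by shaft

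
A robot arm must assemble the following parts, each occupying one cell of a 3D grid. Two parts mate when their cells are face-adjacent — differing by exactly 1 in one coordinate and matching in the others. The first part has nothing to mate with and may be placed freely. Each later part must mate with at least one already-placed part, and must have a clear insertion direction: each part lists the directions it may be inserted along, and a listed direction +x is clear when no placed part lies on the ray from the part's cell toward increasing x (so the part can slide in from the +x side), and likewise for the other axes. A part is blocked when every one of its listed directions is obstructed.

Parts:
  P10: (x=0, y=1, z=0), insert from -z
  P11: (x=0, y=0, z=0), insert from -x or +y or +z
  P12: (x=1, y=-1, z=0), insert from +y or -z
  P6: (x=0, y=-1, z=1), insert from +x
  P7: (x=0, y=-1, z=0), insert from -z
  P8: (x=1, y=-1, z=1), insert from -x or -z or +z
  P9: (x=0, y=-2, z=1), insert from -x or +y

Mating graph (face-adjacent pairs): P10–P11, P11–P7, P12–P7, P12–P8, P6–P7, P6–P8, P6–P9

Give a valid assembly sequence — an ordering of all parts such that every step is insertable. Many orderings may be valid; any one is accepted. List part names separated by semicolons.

1. P6@(0, -1, 1) [+x clear] — {P6}
2. P8@(1, -1, 1) [-z clear] — {P6, P8}
3. P7@(0, -1, 0) [-z clear] — {P6, P7, P8}
4. P11@(0, 0, 0) [-x clear] — {P11, P6, P7, P8}
5. P12@(1, -1, 0) [+y clear] — {P11, P12, P6, P7, P8}
6. P10@(0, 1, 0) [-z clear] — {P10, P11, P12, P6, P7, P8}
7. P9@(0, -2, 1) [-x clear] — {P10, P11, P12, P6, P7, P8, P9}

P6; P8; P7; P11; P12; P10; P9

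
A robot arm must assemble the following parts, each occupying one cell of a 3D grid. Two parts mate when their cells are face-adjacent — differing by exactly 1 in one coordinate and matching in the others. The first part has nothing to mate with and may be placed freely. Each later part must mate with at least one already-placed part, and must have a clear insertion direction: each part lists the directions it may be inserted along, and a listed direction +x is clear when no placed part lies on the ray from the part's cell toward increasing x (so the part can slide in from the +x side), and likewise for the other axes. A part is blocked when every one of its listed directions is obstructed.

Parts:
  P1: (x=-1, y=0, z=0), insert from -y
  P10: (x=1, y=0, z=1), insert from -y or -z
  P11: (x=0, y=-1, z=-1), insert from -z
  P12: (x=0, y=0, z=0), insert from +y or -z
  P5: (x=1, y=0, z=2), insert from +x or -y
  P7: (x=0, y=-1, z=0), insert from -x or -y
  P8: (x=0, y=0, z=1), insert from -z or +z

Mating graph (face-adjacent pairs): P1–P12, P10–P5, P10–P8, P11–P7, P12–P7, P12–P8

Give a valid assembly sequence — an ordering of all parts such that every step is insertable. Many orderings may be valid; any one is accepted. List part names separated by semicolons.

1. P5@(1, 0, 2) [+x clear] — {P5}
2. P10@(1, 0, 1) [-y clear] — {P10, P5}
3. P8@(0, 0, 1) [-z clear] — {P10, P5, P8}
4. P12@(0, 0, 0) [+y clear] — {P10, P12, P5, P8}
5. P1@(-1, 0, 0) [-y clear] — {P1, P10, P12, P5, P8}
6. P7@(0, -1, 0) [-x clear] — {P1, P10, P12, P5, P7, P8}
7. P11@(0, -1, -1) [-z clear] — {P1, P10, P11, P12, P5, P7, P8}

P5; P10; P8; P12; P1; P7; P11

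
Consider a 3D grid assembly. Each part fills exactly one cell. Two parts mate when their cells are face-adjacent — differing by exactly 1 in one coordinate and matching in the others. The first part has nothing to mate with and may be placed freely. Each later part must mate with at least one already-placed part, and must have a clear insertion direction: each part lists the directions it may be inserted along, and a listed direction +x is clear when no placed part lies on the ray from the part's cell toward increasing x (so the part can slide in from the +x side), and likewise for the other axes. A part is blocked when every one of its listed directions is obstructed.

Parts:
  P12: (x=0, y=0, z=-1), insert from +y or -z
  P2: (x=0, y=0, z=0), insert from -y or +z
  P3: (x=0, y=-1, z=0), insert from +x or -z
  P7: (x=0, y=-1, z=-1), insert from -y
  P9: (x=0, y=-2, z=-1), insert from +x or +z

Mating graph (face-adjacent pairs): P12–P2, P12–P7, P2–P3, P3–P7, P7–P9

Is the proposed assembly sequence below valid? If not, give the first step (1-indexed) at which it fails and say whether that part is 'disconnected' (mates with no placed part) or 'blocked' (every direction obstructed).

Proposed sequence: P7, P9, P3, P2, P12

Valid

1. P7@(0, -1, -1) [-y clear] — {P7}
2. P9@(0, -2, -1) [+x clear] — {P7, P9}
3. P3@(0, -1, 0) [+x clear] — {P3, P7, P9}
4. P2@(0, 0, 0) [+z clear] — {P2, P3, P7, P9}
5. P12@(0, 0, -1) [+y clear] — {P12, P2, P3, P7, P9}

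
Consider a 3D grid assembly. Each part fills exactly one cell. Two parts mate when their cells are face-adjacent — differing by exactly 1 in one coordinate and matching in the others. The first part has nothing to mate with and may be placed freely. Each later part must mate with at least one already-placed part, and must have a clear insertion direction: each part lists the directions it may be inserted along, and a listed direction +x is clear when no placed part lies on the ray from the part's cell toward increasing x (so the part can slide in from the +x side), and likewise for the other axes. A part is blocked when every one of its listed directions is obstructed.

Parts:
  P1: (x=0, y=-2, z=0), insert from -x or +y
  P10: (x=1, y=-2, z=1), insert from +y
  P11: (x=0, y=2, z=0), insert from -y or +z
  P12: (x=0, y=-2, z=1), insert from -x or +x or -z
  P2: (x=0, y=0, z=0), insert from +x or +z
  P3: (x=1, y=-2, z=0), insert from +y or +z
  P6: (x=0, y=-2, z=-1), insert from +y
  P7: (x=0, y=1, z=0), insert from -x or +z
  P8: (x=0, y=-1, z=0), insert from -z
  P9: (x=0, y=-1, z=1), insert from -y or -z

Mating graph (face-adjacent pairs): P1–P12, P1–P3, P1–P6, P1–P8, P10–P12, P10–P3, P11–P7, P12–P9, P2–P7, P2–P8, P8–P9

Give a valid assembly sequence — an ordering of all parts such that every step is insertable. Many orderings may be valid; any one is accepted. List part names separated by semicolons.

P10; P3; P12; P9; P1; P8; P2; P7; P11; P6

1. P10@(1, -2, 1) [+y clear] — {P10}
2. P3@(1, -2, 0) [+y clear] — {P10, P3}
3. P12@(0, -2, 1) [-x clear] — {P10, P12, P3}
4. P9@(0, -1, 1) [-z clear] — {P10, P12, P3, P9}
5. P1@(0, -2, 0) [-x clear] — {P1, P10, P12, P3, P9}
6. P8@(0, -1, 0) [-z clear] — {P1, P10, P12, P3, P8, P9}
7. P2@(0, 0, 0) [+x clear] — {P1, P10, P12, P2, P3, P8, P9}
8. P7@(0, 1, 0) [-x clear] — {P1, P10, P12, P2, P3, P7, P8, P9}
9. P11@(0, 2, 0) [+z clear] — {P1, P10, P11, P12, P2, P3, P7, P8, P9}
10. P6@(0, -2, -1) [+y clear] — {P1, P10, P11, P12, P2, P3, P6, P7, P8, P9}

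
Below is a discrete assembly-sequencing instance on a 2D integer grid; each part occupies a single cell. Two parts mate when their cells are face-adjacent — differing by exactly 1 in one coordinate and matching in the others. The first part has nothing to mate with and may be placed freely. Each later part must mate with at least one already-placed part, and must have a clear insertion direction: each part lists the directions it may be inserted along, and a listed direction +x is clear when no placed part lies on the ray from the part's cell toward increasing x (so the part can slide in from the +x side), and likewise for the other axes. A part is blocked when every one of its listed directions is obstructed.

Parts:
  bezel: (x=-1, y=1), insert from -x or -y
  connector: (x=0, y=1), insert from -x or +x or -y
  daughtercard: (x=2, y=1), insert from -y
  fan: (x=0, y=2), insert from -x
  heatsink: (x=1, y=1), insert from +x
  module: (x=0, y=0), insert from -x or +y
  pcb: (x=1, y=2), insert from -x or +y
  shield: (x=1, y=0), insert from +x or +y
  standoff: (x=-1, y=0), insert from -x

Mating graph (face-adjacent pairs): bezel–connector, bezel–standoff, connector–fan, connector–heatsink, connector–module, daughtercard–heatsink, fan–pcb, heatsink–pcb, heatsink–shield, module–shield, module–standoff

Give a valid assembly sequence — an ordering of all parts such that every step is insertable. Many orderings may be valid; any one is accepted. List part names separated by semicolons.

module; shield; heatsink; pcb; connector; bezel; daughtercard; fan; standoff

1. module@(0, 0) [-x clear] — {module}
2. shield@(1, 0) [+x clear] — {module, shield}
3. heatsink@(1, 1) [+x clear] — {heatsink, module, shield}
4. pcb@(1, 2) [-x clear] — {heatsink, module, pcb, shield}
5. connector@(0, 1) [-x clear] — {connector, heatsink, module, pcb, shield}
6. bezel@(-1, 1) [-x clear] — {bezel, connector, heatsink, module, pcb, shield}
7. daughtercard@(2, 1) [-y clear] — {bezel, connector, daughtercard, heatsink, module, pcb, shield}
8. fan@(0, 2) [-x clear] — {bezel, connector, daughtercard, fan, heatsink, module, pcb, shield}
9. standoff@(-1, 0) [-x clear] — {bezel, connector, daughtercard, fan, heatsink, module, pcb, shield, standoff}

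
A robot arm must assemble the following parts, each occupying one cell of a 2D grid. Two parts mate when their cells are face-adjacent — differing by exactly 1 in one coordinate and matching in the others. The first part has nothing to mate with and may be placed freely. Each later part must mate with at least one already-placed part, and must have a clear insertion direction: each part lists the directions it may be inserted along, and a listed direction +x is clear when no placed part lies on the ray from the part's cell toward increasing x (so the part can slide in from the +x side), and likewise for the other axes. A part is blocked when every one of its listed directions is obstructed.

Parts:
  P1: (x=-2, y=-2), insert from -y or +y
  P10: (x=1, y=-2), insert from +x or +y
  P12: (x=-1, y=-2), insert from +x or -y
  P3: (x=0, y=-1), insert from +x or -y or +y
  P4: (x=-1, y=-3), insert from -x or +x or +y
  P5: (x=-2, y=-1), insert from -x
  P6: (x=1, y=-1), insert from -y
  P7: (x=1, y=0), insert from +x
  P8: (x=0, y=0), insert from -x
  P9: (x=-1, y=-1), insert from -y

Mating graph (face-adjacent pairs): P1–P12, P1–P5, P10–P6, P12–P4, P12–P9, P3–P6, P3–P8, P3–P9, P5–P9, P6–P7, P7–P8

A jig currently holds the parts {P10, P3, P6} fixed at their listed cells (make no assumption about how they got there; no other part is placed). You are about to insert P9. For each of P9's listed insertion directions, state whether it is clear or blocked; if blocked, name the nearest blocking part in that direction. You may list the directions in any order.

-y: clear

-y: ray from P9(-1, -1) has no placed part ⇒ clear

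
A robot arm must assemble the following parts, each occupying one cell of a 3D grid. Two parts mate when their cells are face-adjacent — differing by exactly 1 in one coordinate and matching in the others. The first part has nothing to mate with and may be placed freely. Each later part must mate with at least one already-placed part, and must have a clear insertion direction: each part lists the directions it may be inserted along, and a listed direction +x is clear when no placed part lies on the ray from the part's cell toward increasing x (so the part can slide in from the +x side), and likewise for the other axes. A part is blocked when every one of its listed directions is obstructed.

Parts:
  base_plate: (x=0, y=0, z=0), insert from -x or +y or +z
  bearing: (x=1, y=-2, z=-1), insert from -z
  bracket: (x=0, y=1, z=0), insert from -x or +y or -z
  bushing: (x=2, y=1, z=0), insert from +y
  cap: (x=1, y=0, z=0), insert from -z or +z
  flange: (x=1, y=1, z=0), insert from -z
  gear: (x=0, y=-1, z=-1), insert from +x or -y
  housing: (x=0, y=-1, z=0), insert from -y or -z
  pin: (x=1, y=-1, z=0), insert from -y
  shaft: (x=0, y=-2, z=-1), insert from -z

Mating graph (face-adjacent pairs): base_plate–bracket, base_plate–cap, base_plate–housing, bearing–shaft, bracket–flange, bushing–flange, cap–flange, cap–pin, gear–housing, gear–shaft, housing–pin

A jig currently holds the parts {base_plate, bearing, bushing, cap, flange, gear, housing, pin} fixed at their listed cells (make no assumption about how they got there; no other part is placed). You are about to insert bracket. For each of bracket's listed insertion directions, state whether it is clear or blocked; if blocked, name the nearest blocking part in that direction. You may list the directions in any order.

+y: clear; -x: clear; -z: clear

-x: ray from bracket(0, 1, 0) has no placed part ⇒ clear
+y: ray from bracket(0, 1, 0) has no placed part ⇒ clear
-z: ray from bracket(0, 1, 0) has no placed part ⇒ clear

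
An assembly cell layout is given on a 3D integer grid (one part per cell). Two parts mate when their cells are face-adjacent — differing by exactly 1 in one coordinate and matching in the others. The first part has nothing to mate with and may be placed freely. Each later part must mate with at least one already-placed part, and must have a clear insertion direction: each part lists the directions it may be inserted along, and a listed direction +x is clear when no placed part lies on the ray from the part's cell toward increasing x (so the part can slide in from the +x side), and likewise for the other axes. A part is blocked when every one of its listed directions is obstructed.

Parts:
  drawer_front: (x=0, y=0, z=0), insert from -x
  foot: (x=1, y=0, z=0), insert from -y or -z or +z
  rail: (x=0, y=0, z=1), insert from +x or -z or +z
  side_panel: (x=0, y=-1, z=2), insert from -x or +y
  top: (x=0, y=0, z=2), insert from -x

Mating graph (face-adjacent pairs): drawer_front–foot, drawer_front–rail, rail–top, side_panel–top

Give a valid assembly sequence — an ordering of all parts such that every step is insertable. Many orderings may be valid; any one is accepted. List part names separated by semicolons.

drawer_front; foot; rail; top; side_panel

1. drawer_front@(0, 0, 0) [-x clear] — {drawer_front}
2. foot@(1, 0, 0) [-y clear] — {drawer_front, foot}
3. rail@(0, 0, 1) [+x clear] — {drawer_front, foot, rail}
4. top@(0, 0, 2) [-x clear] — {drawer_front, foot, rail, top}
5. side_panel@(0, -1, 2) [-x clear] — {drawer_front, foot, rail, side_panel, top}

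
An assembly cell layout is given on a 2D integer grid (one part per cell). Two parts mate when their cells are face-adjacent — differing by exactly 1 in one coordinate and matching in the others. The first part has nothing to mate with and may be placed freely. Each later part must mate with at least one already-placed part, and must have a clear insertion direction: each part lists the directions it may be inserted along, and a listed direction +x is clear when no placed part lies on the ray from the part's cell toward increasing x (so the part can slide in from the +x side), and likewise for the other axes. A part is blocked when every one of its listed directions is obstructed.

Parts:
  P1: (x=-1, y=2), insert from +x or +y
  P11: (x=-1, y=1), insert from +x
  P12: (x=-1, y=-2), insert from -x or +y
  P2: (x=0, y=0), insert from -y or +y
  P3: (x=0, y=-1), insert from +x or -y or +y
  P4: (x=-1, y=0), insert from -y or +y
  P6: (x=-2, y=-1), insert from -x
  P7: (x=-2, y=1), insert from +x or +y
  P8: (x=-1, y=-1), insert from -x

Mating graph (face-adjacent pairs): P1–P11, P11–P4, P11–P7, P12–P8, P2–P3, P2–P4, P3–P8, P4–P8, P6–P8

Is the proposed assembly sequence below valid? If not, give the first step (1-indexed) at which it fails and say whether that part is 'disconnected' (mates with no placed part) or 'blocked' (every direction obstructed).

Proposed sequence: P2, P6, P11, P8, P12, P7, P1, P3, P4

Invalid at step 2 (disconnected)

1. P2@(0, 0) [-y clear] — {P2}
2. P6@(-2, -1) — no placed neighbour ⇒ disconnected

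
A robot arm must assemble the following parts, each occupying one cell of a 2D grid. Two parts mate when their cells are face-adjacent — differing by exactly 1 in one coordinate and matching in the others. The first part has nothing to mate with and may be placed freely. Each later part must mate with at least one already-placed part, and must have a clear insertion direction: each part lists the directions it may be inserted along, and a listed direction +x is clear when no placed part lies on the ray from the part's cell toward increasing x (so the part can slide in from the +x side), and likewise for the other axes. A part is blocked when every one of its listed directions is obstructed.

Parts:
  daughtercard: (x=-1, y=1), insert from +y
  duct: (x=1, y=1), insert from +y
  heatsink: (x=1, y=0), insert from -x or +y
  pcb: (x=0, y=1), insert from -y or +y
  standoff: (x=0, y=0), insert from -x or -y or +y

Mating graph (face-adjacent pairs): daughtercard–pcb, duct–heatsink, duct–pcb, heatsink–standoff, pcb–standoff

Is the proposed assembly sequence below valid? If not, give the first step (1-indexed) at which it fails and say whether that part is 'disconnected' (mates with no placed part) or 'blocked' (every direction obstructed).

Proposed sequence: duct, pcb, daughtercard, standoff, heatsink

Invalid at step 5 (blocked)

1. duct@(1, 1) [+y clear] — {duct}
2. pcb@(0, 1) [-y clear] — {duct, pcb}
3. daughtercard@(-1, 1) [+y clear] — {daughtercard, duct, pcb}
4. standoff@(0, 0) [-x clear] — {daughtercard, duct, pcb, standoff}
5. heatsink@(1, 0) — -x/+y all obstructed ⇒ blocked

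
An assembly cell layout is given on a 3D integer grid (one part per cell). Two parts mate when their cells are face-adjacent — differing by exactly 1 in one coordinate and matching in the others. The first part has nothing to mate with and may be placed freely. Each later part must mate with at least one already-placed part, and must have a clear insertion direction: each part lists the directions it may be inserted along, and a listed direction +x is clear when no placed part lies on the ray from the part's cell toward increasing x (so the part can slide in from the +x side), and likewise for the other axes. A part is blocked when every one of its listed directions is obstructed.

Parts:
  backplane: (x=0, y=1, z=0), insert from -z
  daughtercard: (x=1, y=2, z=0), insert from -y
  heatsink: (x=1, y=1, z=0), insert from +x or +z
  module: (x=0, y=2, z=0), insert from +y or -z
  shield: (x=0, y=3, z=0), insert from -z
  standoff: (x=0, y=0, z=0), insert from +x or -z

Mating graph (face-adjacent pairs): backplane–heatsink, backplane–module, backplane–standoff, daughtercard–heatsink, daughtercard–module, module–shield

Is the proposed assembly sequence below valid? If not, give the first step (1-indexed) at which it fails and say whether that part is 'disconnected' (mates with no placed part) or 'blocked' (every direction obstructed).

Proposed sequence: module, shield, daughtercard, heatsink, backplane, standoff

Valid

1. module@(0, 2, 0) [+y clear] — {module}
2. shield@(0, 3, 0) [-z clear] — {module, shield}
3. daughtercard@(1, 2, 0) [-y clear] — {daughtercard, module, shield}
4. heatsink@(1, 1, 0) [+x clear] — {daughtercard, heatsink, module, shield}
5. backplane@(0, 1, 0) [-z clear] — {backplane, daughtercard, heatsink, module, shield}
6. standoff@(0, 0, 0) [+x clear] — {backplane, daughtercard, heatsink, module, shield, standoff}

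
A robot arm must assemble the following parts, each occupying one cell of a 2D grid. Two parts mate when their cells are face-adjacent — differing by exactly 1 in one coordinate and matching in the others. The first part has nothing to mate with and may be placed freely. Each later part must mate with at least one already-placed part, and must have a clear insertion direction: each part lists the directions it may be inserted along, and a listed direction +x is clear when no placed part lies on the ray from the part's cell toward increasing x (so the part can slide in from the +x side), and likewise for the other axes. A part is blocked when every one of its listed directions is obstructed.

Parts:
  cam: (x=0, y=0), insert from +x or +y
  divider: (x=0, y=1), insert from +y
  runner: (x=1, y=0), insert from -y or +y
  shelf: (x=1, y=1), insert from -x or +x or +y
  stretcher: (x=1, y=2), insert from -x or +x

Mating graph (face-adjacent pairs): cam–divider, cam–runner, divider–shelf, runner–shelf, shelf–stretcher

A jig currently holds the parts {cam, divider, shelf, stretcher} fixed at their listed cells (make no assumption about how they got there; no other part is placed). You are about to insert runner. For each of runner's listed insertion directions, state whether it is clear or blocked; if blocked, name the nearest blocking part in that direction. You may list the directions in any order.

-y: ray from runner(1, 0) has no placed part ⇒ clear
+y: nearest on ray is shelf@(1, 1) ⇒ blocked

+y: blocked by shelf; -y: clear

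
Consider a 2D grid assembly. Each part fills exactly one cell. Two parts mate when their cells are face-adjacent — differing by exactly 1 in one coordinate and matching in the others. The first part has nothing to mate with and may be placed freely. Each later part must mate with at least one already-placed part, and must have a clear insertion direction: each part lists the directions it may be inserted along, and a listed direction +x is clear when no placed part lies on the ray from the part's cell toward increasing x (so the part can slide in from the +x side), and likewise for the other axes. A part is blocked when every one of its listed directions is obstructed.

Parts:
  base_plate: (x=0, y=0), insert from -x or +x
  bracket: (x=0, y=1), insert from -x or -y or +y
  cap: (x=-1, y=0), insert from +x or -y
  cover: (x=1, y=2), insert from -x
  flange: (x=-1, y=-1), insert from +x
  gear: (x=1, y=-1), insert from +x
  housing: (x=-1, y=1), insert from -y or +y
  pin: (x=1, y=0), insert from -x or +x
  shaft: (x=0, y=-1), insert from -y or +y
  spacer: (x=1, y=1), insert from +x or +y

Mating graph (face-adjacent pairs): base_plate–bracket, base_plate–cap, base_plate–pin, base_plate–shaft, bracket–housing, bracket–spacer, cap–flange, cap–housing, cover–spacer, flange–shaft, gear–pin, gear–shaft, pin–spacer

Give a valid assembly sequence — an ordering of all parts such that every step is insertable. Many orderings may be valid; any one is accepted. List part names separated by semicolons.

pin; spacer; cover; bracket; base_plate; housing; cap; flange; gear; shaft

1. pin@(1, 0) [-x clear] — {pin}
2. spacer@(1, 1) [+x clear] — {pin, spacer}
3. cover@(1, 2) [-x clear] — {cover, pin, spacer}
4. bracket@(0, 1) [-x clear] — {bracket, cover, pin, spacer}
5. base_plate@(0, 0) [-x clear] — {base_plate, bracket, cover, pin, spacer}
6. housing@(-1, 1) [-y clear] — {base_plate, bracket, cover, housing, pin, spacer}
7. cap@(-1, 0) [-y clear] — {base_plate, bracket, cap, cover, housing, pin, spacer}
8. flange@(-1, -1) [+x clear] — {base_plate, bracket, cap, cover, flange, housing, pin, spacer}
9. gear@(1, -1) [+x clear] — {base_plate, bracket, cap, cover, flange, gear, housing, pin, spacer}
10. shaft@(0, -1) [-y clear] — {base_plate, bracket, cap, cover, flange, gear, housing, pin, shaft, spacer}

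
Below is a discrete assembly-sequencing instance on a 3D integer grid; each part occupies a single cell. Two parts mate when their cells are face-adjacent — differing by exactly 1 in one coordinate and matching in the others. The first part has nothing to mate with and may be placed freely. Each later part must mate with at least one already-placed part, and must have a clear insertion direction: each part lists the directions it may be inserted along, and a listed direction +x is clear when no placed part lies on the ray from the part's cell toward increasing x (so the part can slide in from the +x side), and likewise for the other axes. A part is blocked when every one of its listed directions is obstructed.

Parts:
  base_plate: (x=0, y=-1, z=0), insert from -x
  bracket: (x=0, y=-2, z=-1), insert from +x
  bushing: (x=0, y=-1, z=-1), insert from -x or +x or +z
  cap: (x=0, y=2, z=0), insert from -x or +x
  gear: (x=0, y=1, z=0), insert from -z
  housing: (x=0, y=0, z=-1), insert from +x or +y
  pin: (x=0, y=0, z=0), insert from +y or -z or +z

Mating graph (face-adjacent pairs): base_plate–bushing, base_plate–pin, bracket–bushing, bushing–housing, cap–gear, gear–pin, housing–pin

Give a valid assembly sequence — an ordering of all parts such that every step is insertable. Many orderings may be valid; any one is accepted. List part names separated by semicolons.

cap; gear; pin; housing; bushing; bracket; base_plate

1. cap@(0, 2, 0) [-x clear] — {cap}
2. gear@(0, 1, 0) [-z clear] — {cap, gear}
3. pin@(0, 0, 0) [-z clear] — {cap, gear, pin}
4. housing@(0, 0, -1) [+x clear] — {cap, gear, housing, pin}
5. bushing@(0, -1, -1) [-x clear] — {bushing, cap, gear, housing, pin}
6. bracket@(0, -2, -1) [+x clear] — {bracket, bushing, cap, gear, housing, pin}
7. base_plate@(0, -1, 0) [-x clear] — {base_plate, bracket, bushing, cap, gear, housing, pin}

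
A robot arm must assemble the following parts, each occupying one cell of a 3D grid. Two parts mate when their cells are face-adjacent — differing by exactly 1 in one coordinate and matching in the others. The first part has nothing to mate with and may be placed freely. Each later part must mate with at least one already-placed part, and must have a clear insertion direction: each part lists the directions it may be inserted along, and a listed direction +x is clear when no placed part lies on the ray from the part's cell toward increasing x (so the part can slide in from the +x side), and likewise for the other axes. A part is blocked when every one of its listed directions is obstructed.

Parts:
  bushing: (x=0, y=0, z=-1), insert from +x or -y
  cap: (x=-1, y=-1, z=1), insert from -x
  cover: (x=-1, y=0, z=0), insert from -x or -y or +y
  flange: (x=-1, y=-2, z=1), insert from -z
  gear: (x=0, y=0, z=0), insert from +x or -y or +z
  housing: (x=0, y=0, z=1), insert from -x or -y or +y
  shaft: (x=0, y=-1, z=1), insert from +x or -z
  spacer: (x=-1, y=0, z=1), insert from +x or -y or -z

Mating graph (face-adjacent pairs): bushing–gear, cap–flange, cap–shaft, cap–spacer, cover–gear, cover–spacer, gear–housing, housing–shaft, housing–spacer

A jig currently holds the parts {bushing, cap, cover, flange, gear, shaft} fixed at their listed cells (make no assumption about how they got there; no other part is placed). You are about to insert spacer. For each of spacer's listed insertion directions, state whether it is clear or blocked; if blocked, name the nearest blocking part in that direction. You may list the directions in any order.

+x: clear; -y: blocked by cap; -z: blocked by cover

+x: ray from spacer(-1, 0, 1) has no placed part ⇒ clear
-y: nearest on ray is cap@(-1, -1, 1) ⇒ blocked
-z: nearest on ray is cover@(-1, 0, 0) ⇒ blocked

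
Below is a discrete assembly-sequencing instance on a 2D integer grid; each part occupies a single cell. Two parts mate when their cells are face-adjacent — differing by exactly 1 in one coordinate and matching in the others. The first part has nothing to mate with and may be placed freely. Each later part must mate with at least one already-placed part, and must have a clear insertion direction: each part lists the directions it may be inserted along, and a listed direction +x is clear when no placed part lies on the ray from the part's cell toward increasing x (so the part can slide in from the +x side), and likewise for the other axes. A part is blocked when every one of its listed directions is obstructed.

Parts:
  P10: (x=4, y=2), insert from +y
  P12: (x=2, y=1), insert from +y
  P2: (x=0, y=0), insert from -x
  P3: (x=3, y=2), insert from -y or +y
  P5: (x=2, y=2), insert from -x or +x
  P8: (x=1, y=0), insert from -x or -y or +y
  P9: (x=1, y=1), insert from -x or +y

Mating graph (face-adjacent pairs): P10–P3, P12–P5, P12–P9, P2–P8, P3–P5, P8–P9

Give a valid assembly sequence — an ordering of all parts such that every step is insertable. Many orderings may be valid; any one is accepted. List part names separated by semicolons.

1. P8@(1, 0) [-x clear] — {P8}
2. P9@(1, 1) [-x clear] — {P8, P9}
3. P12@(2, 1) [+y clear] — {P12, P8, P9}
4. P5@(2, 2) [-x clear] — {P12, P5, P8, P9}
5. P3@(3, 2) [-y clear] — {P12, P3, P5, P8, P9}
6. P10@(4, 2) [+y clear] — {P10, P12, P3, P5, P8, P9}
7. P2@(0, 0) [-x clear] — {P10, P12, P2, P3, P5, P8, P9}

P8; P9; P12; P5; P3; P10; P2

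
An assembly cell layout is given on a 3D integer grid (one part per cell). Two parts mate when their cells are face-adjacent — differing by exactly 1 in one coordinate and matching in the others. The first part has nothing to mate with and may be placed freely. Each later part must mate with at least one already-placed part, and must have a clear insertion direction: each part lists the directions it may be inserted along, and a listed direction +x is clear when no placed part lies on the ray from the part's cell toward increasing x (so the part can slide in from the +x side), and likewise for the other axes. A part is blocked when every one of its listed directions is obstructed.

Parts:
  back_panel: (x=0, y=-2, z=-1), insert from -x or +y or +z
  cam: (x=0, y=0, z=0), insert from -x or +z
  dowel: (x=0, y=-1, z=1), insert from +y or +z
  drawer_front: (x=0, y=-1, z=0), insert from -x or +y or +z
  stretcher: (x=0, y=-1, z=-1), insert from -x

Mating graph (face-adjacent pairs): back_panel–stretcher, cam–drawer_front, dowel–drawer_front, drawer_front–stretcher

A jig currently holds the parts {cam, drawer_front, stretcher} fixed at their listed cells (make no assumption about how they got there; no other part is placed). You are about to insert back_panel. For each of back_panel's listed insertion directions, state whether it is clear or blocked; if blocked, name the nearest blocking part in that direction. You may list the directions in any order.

-x: ray from back_panel(0, -2, -1) has no placed part ⇒ clear
+y: nearest on ray is stretcher@(0, -1, -1) ⇒ blocked
+z: ray from back_panel(0, -2, -1) has no placed part ⇒ clear

+y: blocked by stretcher; +z: clear; -x: clear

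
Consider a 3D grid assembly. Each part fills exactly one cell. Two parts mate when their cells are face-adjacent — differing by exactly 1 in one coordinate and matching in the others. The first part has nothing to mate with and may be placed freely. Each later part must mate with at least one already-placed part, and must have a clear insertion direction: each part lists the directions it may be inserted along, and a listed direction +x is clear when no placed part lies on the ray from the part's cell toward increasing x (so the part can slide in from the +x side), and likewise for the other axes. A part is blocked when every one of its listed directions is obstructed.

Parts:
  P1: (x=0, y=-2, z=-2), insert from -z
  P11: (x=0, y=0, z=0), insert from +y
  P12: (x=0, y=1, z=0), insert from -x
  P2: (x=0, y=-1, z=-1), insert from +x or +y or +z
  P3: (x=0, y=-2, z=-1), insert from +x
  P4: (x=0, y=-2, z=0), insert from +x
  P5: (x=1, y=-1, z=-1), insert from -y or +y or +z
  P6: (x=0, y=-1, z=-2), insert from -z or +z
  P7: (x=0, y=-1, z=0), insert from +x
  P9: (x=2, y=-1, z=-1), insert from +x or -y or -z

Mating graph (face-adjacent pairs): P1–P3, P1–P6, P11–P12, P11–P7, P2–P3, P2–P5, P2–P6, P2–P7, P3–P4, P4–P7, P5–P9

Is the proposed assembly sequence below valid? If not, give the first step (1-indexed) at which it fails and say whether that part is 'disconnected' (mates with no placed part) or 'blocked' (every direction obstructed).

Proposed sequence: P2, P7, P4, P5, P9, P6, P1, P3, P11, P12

1. P2@(0, -1, -1) [+x clear] — {P2}
2. P7@(0, -1, 0) [+x clear] — {P2, P7}
3. P4@(0, -2, 0) [+x clear] — {P2, P4, P7}
4. P5@(1, -1, -1) [-y clear] — {P2, P4, P5, P7}
5. P9@(2, -1, -1) [+x clear] — {P2, P4, P5, P7, P9}
6. P6@(0, -1, -2) [-z clear] — {P2, P4, P5, P6, P7, P9}
7. P1@(0, -2, -2) [-z clear] — {P1, P2, P4, P5, P6, P7, P9}
8. P3@(0, -2, -1) [+x clear] — {P1, P2, P3, P4, P5, P6, P7, P9}
9. P11@(0, 0, 0) [+y clear] — {P1, P11, P2, P3, P4, P5, P6, P7, P9}
10. P12@(0, 1, 0) [-x clear] — {P1, P11, P12, P2, P3, P4, P5, P6, P7, P9}

Valid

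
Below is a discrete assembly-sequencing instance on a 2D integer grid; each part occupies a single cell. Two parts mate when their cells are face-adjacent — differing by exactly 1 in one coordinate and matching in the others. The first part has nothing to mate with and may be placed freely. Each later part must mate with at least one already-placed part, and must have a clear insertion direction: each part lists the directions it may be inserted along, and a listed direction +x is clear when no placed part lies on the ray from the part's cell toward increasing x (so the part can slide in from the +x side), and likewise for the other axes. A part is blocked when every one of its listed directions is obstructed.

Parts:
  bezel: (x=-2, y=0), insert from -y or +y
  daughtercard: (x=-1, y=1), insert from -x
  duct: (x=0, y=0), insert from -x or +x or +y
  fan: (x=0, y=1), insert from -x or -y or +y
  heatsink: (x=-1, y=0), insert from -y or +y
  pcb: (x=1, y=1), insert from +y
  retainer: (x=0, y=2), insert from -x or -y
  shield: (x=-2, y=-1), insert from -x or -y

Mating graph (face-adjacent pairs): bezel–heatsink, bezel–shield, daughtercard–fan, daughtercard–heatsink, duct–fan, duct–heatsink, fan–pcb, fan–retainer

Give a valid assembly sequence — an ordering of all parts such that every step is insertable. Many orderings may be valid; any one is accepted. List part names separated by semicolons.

1. retainer@(0, 2) [-x clear] — {retainer}
2. fan@(0, 1) [-x clear] — {fan, retainer}
3. duct@(0, 0) [-x clear] — {duct, fan, retainer}
4. heatsink@(-1, 0) [-y clear] — {duct, fan, heatsink, retainer}
5. bezel@(-2, 0) [-y clear] — {bezel, duct, fan, heatsink, retainer}
6. shield@(-2, -1) [-x clear] — {bezel, duct, fan, heatsink, retainer, shield}
7. pcb@(1, 1) [+y clear] — {bezel, duct, fan, heatsink, pcb, retainer, shield}
8. daughtercard@(-1, 1) [-x clear] — {bezel, daughtercard, duct, fan, heatsink, pcb, retainer, shield}

retainer; fan; duct; heatsink; bezel; shield; pcb; daughtercard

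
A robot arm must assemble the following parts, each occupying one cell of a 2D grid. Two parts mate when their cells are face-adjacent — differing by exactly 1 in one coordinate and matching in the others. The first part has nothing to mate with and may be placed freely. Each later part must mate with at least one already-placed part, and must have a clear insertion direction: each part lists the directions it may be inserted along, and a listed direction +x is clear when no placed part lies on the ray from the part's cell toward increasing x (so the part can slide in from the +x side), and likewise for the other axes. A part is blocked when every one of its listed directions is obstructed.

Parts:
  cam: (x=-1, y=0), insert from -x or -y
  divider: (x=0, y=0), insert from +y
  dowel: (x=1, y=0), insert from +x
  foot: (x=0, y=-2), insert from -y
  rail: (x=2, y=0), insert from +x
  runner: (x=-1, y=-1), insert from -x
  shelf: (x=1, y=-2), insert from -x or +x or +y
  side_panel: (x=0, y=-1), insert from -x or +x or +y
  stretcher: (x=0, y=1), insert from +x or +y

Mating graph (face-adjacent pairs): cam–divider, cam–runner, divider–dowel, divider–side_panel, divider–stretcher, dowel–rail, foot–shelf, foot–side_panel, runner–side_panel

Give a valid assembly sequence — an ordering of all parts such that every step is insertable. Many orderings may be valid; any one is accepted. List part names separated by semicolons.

divider; stretcher; cam; runner; side_panel; dowel; rail; foot; shelf

1. divider@(0, 0) [+y clear] — {divider}
2. stretcher@(0, 1) [+x clear] — {divider, stretcher}
3. cam@(-1, 0) [-x clear] — {cam, divider, stretcher}
4. runner@(-1, -1) [-x clear] — {cam, divider, runner, stretcher}
5. side_panel@(0, -1) [+x clear] — {cam, divider, runner, side_panel, stretcher}
6. dowel@(1, 0) [+x clear] — {cam, divider, dowel, runner, side_panel, stretcher}
7. rail@(2, 0) [+x clear] — {cam, divider, dowel, rail, runner, side_panel, stretcher}
8. foot@(0, -2) [-y clear] — {cam, divider, dowel, foot, rail, runner, side_panel, stretcher}
9. shelf@(1, -2) [+x clear] — {cam, divider, dowel, foot, rail, runner, shelf, side_panel, stretcher}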